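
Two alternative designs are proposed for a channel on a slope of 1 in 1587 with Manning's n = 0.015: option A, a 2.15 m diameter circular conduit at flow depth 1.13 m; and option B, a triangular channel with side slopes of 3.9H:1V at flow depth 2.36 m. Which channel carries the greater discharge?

channel B

Channel A: For a circular section of diameter D = 2.15 m at depth y = 1.13 m, the central angle is θ = 2 arccos(1 − 2y/D) = 3.244 rad. Then A = (D²/8)(θ − sin θ) = 1.933 m² and P = Dθ/2 = 3.487 m. Hydraulic radius R = A/P = 1.933/3.487 = 0.5544 m. Q_A = (1/0.015)·1.933·0.5544^(2/3)·√0.0006301 = 2.184 m³/s.
Channel B: For a triangular section with side slope z = 3.9: A = zy² = 3.9×2.36² = 21.72 m²; P = 2y√(1+z²) = 2×2.36×4.026 = 19 m. Hydraulic radius R = A/P = 21.72/19 = 1.143 m. Q_B = (1/0.015)·21.72·1.143^(2/3)·√0.0006301 = 39.74 m³/s.
Q_A = 2.184 m³/s vs Q_B = 39.74 m³/s, so channel B carries more.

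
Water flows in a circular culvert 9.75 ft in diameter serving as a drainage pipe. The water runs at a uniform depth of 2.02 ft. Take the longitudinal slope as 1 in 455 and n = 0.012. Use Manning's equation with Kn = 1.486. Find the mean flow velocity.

V = 6.6 ft/s

For a circular section of diameter D = 9.75 ft at depth y = 2.02 ft, the central angle is θ = 2 arccos(1 − 2y/D) = 1.89 rad. Then A = (D²/8)(θ − sin θ) = 11.18 ft² and P = Dθ/2 = 9.215 ft.
Hydraulic radius R = A/P = 11.18/9.215 = 1.213 ft.
From Manning's equation, V = (1.486/n) R^(2/3) S^(1/2) = (1.486/0.012) × 1.213^(2/3) × 0.002198^(1/2) = 6.6 ft/s.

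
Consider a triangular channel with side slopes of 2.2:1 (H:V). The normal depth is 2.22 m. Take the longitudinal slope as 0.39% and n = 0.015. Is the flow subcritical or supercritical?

For a triangular section with side slope z = 2.2: A = zy² = 2.2×2.22² = 10.84 m²; P = 2y√(1+z²) = 2×2.22×2.417 = 10.73 m.
Hydraulic radius R = A/P = 10.84/10.73 = 1.011 m.
V = (1/n) R^(2/3) √S = (1/0.015) × 1.011^(2/3) × √0.0039 = 4.192 m/s. Hydraulic depth D_h = A/T = 10.84/9.768 = 1.11 m.
Froude number Fr = V/√(g·D_h) = 4.192/√(9.81×1.11) = 1.27, which is greater than 1, so the flow is supercritical.

supercritical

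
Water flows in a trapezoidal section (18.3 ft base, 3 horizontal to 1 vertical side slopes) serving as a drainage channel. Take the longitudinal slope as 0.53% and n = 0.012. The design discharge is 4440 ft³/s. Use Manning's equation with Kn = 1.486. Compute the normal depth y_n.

Manning's equation rearranged: A R^(2/3) = nQ / (1.486·√S) = 0.012 × 4440 / (1.486 × √0.0053) = 492.5.
Trying y = 6.52 ft: A R^(2/3) = 637.1 — too large.
Trying y = 5.75 ft: A R^(2/3) = 492.5 — close enough.

y_n = 5.75 ft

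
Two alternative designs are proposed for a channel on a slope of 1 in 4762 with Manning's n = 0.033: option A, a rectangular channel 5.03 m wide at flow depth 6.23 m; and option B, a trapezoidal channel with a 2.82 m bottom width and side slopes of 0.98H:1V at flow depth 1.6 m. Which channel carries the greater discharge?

channel A

Channel A: Flow area A = b·y = 5.03 × 6.23 = 31.34 m². Wetted perimeter P = b + 2y = 5.03 + 2×6.23 = 17.49 m. Hydraulic radius R = A/P = 31.34/17.49 = 1.792 m. Q_A = (1/0.033)·31.34·1.792^(2/3)·√0.00021 = 20.3 m³/s.
Channel B: With bottom width b = 2.82 m and side slope z = 0.98: A = (b + zy)y = (2.82 + 0.98×1.6)×1.6 = 7.021 m²; P = b + 2y√(1+z²) = 2.82 + 2×1.6×1.4 = 7.3 m. Hydraulic radius R = A/P = 7.021/7.3 = 0.9617 m. Q_B = (1/0.033)·7.021·0.9617^(2/3)·√0.00021 = 3.004 m³/s.
Q_A = 20.3 m³/s vs Q_B = 3.004 m³/s, so channel A carries more.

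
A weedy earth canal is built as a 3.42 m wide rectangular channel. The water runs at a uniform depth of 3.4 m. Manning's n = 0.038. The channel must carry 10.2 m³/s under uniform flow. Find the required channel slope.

Flow area A = b·y = 3.42 × 3.4 = 11.63 m². Wetted perimeter P = b + 2y = 3.42 + 2×3.4 = 10.22 m.
Hydraulic radius R = A/P = 11.63/10.22 = 1.138 m.
From Manning's equation, S = [nQ / (1 A R^(2/3))]² = [0.038 × 10.2 / (1 × 11.63 × 1.138^(2/3))]² = 0.000935.

S = 0.000935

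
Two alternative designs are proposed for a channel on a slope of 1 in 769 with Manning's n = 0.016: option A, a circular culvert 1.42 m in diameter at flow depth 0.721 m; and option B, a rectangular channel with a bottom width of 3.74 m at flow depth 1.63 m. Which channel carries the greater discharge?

channel B

Channel A: For a circular section of diameter D = 1.42 m at depth y = 0.721 m, the central angle is θ = 2 arccos(1 − 2y/D) = 3.173 rad. Then A = (D²/8)(θ − sin θ) = 0.8075 m² and P = Dθ/2 = 2.253 m. Hydraulic radius R = A/P = 0.8075/2.253 = 0.3585 m. Q_A = (1/0.016)·0.8075·0.3585^(2/3)·√0.0013 = 0.9183 m³/s.
Channel B: Flow area A = b·y = 3.74 × 1.63 = 6.096 m². Wetted perimeter P = b + 2y = 3.74 + 2×1.63 = 7 m. Hydraulic radius R = A/P = 6.096/7 = 0.8709 m. Q_B = (1/0.016)·6.096·0.8709^(2/3)·√0.0013 = 12.53 m³/s.
Q_A = 0.9183 m³/s vs Q_B = 12.53 m³/s, so channel B carries more.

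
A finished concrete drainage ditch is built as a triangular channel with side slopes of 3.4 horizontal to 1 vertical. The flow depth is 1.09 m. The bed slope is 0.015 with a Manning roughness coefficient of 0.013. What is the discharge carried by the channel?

For a triangular section with side slope z = 3.4: A = zy² = 3.4×1.09² = 4.04 m²; P = 2y√(1+z²) = 2×1.09×3.544 = 7.726 m.
Hydraulic radius R = A/P = 4.04/7.726 = 0.5229 m.
Manning's equation: Q = (1/n) A R^(2/3) S^(1/2) = (1/0.013) × 4.04 × 0.5229^(2/3) × 0.015^(1/2) = 24.7 m³/s.

Q = 24.7 m³/s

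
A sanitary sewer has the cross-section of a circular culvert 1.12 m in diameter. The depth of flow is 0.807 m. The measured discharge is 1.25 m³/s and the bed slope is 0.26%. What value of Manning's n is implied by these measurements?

n = 0.0149

For a circular section of diameter D = 1.12 m at depth y = 0.807 m, the central angle is θ = 2 arccos(1 − 2y/D) = 4.055 rad. Then A = (D²/8)(θ − sin θ) = 0.76 m² and P = Dθ/2 = 2.271 m.
Hydraulic radius R = A/P = 0.76/2.271 = 0.3347 m.
Rearranging Manning's equation: n = (1/Q) A R^(2/3) S^(1/2) = (1/1.25) × 0.76 × 0.3347^(2/3) × √0.0026 = 0.0149.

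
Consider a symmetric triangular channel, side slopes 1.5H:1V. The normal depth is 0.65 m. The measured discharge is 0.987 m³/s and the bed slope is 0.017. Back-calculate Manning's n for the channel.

n = 0.035

For a triangular section with side slope z = 1.5: A = zy² = 1.5×0.65² = 0.6338 m²; P = 2y√(1+z²) = 2×0.65×1.803 = 2.344 m.
Hydraulic radius R = A/P = 0.6338/2.344 = 0.2704 m.
Rearranging Manning's equation: n = (1/Q) A R^(2/3) S^(1/2) = (1/0.987) × 0.6338 × 0.2704^(2/3) × √0.017 = 0.035.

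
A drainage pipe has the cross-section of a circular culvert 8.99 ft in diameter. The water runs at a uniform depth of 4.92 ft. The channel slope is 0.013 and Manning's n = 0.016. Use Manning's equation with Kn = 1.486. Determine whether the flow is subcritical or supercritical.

For a circular section of diameter D = 8.99 ft at depth y = 4.92 ft, the central angle is θ = 2 arccos(1 − 2y/D) = 3.331 rad. Then A = (D²/8)(θ − sin θ) = 35.55 ft² and P = Dθ/2 = 14.97 ft.
Hydraulic radius R = A/P = 35.55/14.97 = 2.375 ft.
V = (1.486/n) R^(2/3) √S = (1.486/0.016) × 2.375^(2/3) × √0.013 = 18.85 ft/s. Hydraulic depth D_h = A/T = 35.55/8.95 = 3.973 ft.
Froude number Fr = V/√(g·D_h) = 18.85/√(32.2×3.973) = 1.67, which is greater than 1, so the flow is supercritical.

supercritical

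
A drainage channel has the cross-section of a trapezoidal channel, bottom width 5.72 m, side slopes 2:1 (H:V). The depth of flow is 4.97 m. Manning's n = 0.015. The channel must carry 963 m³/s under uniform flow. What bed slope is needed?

With bottom width b = 5.72 m and side slope z = 2: A = (b + zy)y = (5.72 + 2×4.97)×4.97 = 77.83 m²; P = b + 2y√(1+z²) = 5.72 + 2×4.97×2.236 = 27.95 m.
Hydraulic radius R = A/P = 77.83/27.95 = 2.785 m.
From Manning's equation, S = [nQ / (1 A R^(2/3))]² = [0.015 × 963 / (1 × 77.83 × 2.785^(2/3))]² = 0.00879.

S = 0.00879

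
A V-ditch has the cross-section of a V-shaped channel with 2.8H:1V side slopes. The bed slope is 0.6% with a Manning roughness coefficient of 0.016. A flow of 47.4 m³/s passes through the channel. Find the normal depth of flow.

Manning's equation rearranged: A R^(2/3) = nQ / (1·√S) = 0.016 × 47.4 / (√0.006) = 9.791.
Try y = 1.55 m: A R^(2/3) = 5.453 — low.
Try y = 2.33 m: A R^(2/3) = 16.17 — high.
Try y = 1.93 m: A R^(2/3) = 9.785 — ≈ 9.791.

y_n = 1.93 m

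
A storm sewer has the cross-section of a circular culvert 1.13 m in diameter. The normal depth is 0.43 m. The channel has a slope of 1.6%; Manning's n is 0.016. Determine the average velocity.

V = 3 m/s

For a circular section of diameter D = 1.13 m at depth y = 0.43 m, the central angle is θ = 2 arccos(1 − 2y/D) = 2.659 rad. Then A = (D²/8)(θ − sin θ) = 0.3504 m² and P = Dθ/2 = 1.502 m.
Hydraulic radius R = A/P = 0.3504/1.502 = 0.2332 m.
From Manning's equation, V = (1/n) R^(2/3) S^(1/2) = (1/0.016) × 0.2332^(2/3) × 0.016^(1/2) = 3 m/s.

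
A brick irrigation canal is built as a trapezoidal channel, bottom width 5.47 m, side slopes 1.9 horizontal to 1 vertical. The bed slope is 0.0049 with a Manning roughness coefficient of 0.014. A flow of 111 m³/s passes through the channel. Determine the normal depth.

Manning's equation rearranged: A R^(2/3) = nQ / (1·√S) = 0.014 × 111 / (√0.0049) = 22.2.
Try y = 2.23 m: A R^(2/3) = 27.59 — over.
Try y = 1.4 m: A R^(2/3) = 11.32 — short.
Try y = 2 m: A R^(2/3) = 22.3 — matches.

y_n = 2 m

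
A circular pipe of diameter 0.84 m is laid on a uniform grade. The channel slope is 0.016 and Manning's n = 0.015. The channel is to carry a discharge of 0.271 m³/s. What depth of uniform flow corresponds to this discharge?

Manning's equation rearranged: A R^(2/3) = nQ / (1·√S) = 0.015 × 0.271 / (√0.016) = 0.03214.
At y = 0.285 m: A R^(2/3) = 0.04854 — over.
At y = 0.23 m: A R^(2/3) = 0.03209 — matches.

y_n = 0.23 m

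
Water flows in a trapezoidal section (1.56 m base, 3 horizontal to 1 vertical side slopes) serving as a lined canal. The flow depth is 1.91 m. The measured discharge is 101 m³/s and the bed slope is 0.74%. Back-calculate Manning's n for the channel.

With bottom width b = 1.56 m and side slope z = 3: A = (b + zy)y = (1.56 + 3×1.91)×1.91 = 13.92 m²; P = b + 2y√(1+z²) = 1.56 + 2×1.91×3.162 = 13.64 m.
Hydraulic radius R = A/P = 13.92/13.64 = 1.021 m.
Rearranging Manning's equation: n = (1/Q) A R^(2/3) S^(1/2) = (1/101) × 13.92 × 1.021^(2/3) × √0.0074 = 0.012.

n = 0.012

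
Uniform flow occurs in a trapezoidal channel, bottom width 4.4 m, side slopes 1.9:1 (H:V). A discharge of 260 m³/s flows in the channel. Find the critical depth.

y_c = 4.2 m

At critical depth, Q² T / (g A³) = 1, i.e. A³/T = Q²/g = 260²/9.81 = 6891.
Try y = 4.88 m: A³/T = 12940 — too large.
Try y = 3.51 m: A³/T = 3306 — too small.
Try y = 4.2 m: A³/T = 6904 — matches.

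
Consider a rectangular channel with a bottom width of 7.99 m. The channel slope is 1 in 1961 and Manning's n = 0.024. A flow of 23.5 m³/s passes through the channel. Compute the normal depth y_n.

y_n = 2.39 m

Manning's equation rearranged: A R^(2/3) = nQ / (1·√S) = 0.024 × 23.5 / (√0.0005099) = 24.98.
At y = 2.79 m: A R^(2/3) = 31.04 — high.
At y = 1.74 m: A R^(2/3) = 15.8 — low.
At y = 2.39 m: A R^(2/3) = 24.97 — matches.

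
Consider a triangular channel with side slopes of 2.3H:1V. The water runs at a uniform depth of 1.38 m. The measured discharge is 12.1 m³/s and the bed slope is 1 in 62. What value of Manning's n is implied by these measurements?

For a triangular section with side slope z = 2.3: A = zy² = 2.3×1.38² = 4.38 m²; P = 2y√(1+z²) = 2×1.38×2.508 = 6.922 m.
Hydraulic radius R = A/P = 4.38/6.922 = 0.6328 m.
Rearranging Manning's equation: n = (1/Q) A R^(2/3) S^(1/2) = (1/12.1) × 4.38 × 0.6328^(2/3) × √0.01613 = 0.0339.

n = 0.0339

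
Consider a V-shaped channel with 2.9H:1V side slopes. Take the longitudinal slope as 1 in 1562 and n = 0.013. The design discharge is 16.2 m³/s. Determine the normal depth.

Manning's equation rearranged: A R^(2/3) = nQ / (1·√S) = 0.013 × 16.2 / (√0.0006402) = 8.323.
At y = 2.28 m: A R^(2/3) = 15.85 — too large.
At y = 1.36 m: A R^(2/3) = 3.995 — too small.
At y = 1.79 m: A R^(2/3) = 8.312 — matches.

y_n = 1.79 m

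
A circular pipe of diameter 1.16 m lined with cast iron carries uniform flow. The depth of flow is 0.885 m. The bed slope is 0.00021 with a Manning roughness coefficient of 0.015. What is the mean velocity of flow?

For a circular section of diameter D = 1.16 m at depth y = 0.885 m, the central angle is θ = 2 arccos(1 − 2y/D) = 4.249 rad. Then A = (D²/8)(θ − sin θ) = 0.8652 m² and P = Dθ/2 = 2.464 m.
Hydraulic radius R = A/P = 0.8652/2.464 = 0.3511 m.
From Manning's equation, V = (1/n) R^(2/3) S^(1/2) = (1/0.015) × 0.3511^(2/3) × 0.00021^(1/2) = 0.481 m/s.

V = 0.481 m/s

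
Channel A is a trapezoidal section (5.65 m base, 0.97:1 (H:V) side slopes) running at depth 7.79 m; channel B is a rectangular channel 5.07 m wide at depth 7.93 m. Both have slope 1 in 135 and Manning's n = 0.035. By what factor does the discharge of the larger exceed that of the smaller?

4

Channel A: With bottom width b = 5.65 m and side slope z = 0.97: A = (b + zy)y = (5.65 + 0.97×7.79)×7.79 = 102.9 m²; P = b + 2y√(1+z²) = 5.65 + 2×7.79×1.393 = 27.36 m. Hydraulic radius R = A/P = 102.9/27.36 = 3.761 m. Q_A = (1/0.035)·102.9·3.761^(2/3)·√0.007407 = 611.8 m³/s.
Channel B: Flow area A = b·y = 5.07 × 7.93 = 40.21 m². Wetted perimeter P = b + 2y = 5.07 + 2×7.93 = 20.93 m. Hydraulic radius R = A/P = 40.21/20.93 = 1.921 m. Q_B = (1/0.035)·40.21·1.921^(2/3)·√0.007407 = 152.8 m³/s.
The larger discharge is 611.8 m³/s and the smaller is 152.8 m³/s; the ratio is 4.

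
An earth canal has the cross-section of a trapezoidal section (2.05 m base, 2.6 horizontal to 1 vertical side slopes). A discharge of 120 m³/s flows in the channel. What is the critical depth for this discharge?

At critical depth, Q² T / (g A³) = 1, i.e. A³/T = Q²/g = 120²/9.81 = 1468.
Try y = 3.67 m: A³/T = 3643 — too large.
Try y = 3 m: A³/T = 1462 — close enough.

y_c = 3 m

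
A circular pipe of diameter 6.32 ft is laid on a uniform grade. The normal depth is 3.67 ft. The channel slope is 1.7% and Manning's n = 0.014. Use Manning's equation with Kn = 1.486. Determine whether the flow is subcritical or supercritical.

supercritical

For a circular section of diameter D = 6.32 ft at depth y = 3.67 ft, the central angle is θ = 2 arccos(1 − 2y/D) = 3.466 rad. Then A = (D²/8)(θ − sin θ) = 18.89 ft² and P = Dθ/2 = 10.95 ft.
Hydraulic radius R = A/P = 18.89/10.95 = 1.725 ft.
V = (1.486/n) R^(2/3) √S = (1.486/0.014) × 1.725^(2/3) × √0.017 = 19.91 ft/s. Hydraulic depth D_h = A/T = 18.89/6.237 = 3.029 ft.
Froude number Fr = V/√(g·D_h) = 19.91/√(32.2×3.029) = 2.02, which is greater than 1, so the flow is supercritical.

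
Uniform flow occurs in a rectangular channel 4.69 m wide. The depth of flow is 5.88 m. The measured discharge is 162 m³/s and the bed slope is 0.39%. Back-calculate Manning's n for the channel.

Flow area A = b·y = 4.69 × 5.88 = 27.58 m². Wetted perimeter P = b + 2y = 4.69 + 2×5.88 = 16.45 m.
Hydraulic radius R = A/P = 27.58/16.45 = 1.676 m.
Rearranging Manning's equation: n = (1/Q) A R^(2/3) S^(1/2) = (1/162) × 27.58 × 1.676^(2/3) × √0.0039 = 0.015.

n = 0.015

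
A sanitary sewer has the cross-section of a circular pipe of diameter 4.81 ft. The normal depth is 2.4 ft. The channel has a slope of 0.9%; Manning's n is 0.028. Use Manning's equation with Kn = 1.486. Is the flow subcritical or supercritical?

subcritical

For a circular section of diameter D = 4.81 ft at depth y = 2.4 ft, the central angle is θ = 2 arccos(1 − 2y/D) = 3.137 rad. Then A = (D²/8)(θ − sin θ) = 9.061 ft² and P = Dθ/2 = 7.546 ft.
Hydraulic radius R = A/P = 9.061/7.546 = 1.201 ft.
V = (1.486/n) R^(2/3) √S = (1.486/0.028) × 1.201^(2/3) × √0.009 = 5.688 ft/s. Hydraulic depth D_h = A/T = 9.061/4.81 = 1.884 ft.
Froude number Fr = V/√(g·D_h) = 5.688/√(32.2×1.884) = 0.73, which is less than 1, so the flow is subcritical.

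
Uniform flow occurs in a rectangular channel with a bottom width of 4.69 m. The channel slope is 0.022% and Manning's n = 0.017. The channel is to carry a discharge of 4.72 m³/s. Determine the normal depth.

y_n = 1.3 m

Manning's equation rearranged: A R^(2/3) = nQ / (1·√S) = 0.017 × 4.72 / (√0.00022) = 5.41.
Trying y = 0.916 m: A R^(2/3) = 3.252 — short.
Trying y = 1.3 m: A R^(2/3) = 5.412 — close enough.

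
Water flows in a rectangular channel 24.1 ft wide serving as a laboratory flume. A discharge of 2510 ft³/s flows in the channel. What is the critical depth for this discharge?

For a rectangular channel, critical depth y_c = (q²/g)^(1/3) where q = Q/b = 2510/24.1 = 104.1 ft²/s.
So y_c = (104.1²/32.2)^(1/3) = 6.96 ft.

y_c = 6.96 ft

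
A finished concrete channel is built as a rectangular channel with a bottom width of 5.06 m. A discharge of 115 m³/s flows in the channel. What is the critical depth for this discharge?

y_c = 3.75 m

For a rectangular channel, critical depth y_c = (q²/g)^(1/3) where q = Q/b = 115/5.06 = 22.73 m²/s.
So y_c = (22.73²/9.81)^(1/3) = 3.75 m.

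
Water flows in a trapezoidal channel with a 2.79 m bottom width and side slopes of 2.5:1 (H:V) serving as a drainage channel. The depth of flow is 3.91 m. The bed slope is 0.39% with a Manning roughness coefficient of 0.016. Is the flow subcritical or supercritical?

With bottom width b = 2.79 m and side slope z = 2.5: A = (b + zy)y = (2.79 + 2.5×3.91)×3.91 = 49.13 m²; P = b + 2y√(1+z²) = 2.79 + 2×3.91×2.693 = 23.85 m.
Hydraulic radius R = A/P = 49.13/23.85 = 2.06 m.
V = (1/n) R^(2/3) √S = (1/0.016) × 2.06^(2/3) × √0.0039 = 6.32 m/s. Hydraulic depth D_h = A/T = 49.13/22.34 = 2.199 m.
Froude number Fr = V/√(g·D_h) = 6.32/√(9.81×2.199) = 1.36, which is greater than 1, so the flow is supercritical.

supercritical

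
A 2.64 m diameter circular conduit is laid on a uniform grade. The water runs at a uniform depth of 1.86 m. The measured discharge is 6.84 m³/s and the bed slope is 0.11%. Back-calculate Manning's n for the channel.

n = 0.017

For a circular section of diameter D = 2.64 m at depth y = 1.86 m, the central angle is θ = 2 arccos(1 − 2y/D) = 3.985 rad. Then A = (D²/8)(θ − sin θ) = 4.122 m² and P = Dθ/2 = 5.26 m.
Hydraulic radius R = A/P = 4.122/5.26 = 0.7837 m.
Rearranging Manning's equation: n = (1/Q) A R^(2/3) S^(1/2) = (1/6.84) × 4.122 × 0.7837^(2/3) × √0.0011 = 0.017.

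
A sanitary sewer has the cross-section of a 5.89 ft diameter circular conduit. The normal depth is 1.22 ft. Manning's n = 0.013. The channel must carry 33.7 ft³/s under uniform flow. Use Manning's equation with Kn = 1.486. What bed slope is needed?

S = 0.00791

For a circular section of diameter D = 5.89 ft at depth y = 1.22 ft, the central angle is θ = 2 arccos(1 − 2y/D) = 1.89 rad. Then A = (D²/8)(θ − sin θ) = 4.079 ft² and P = Dθ/2 = 5.566 ft.
Hydraulic radius R = A/P = 4.079/5.566 = 0.7328 ft.
From Manning's equation, S = [nQ / (1.486 A R^(2/3))]² = [0.013 × 33.7 / (1.486 × 4.079 × 0.7328^(2/3))]² = 0.00791.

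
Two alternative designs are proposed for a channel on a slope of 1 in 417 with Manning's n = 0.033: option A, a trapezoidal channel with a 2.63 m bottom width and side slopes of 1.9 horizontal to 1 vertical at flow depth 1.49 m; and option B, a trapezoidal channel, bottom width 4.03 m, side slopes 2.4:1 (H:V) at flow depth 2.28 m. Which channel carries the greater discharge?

channel B

Channel A: With bottom width b = 2.63 m and side slope z = 1.9: A = (b + zy)y = (2.63 + 1.9×1.49)×1.49 = 8.137 m²; P = b + 2y√(1+z²) = 2.63 + 2×1.49×2.147 = 9.028 m. Hydraulic radius R = A/P = 8.137/9.028 = 0.9013 m. Q_A = (1/0.033)·8.137·0.9013^(2/3)·√0.002398 = 11.27 m³/s.
Channel B: With bottom width b = 4.03 m and side slope z = 2.4: A = (b + zy)y = (4.03 + 2.4×2.28)×2.28 = 21.66 m²; P = b + 2y√(1+z²) = 4.03 + 2×2.28×2.6 = 15.89 m. Hydraulic radius R = A/P = 21.66/15.89 = 1.364 m. Q_B = (1/0.033)·21.66·1.364^(2/3)·√0.002398 = 39.54 m³/s.
Q_A = 11.27 m³/s vs Q_B = 39.54 m³/s, so channel B carries more.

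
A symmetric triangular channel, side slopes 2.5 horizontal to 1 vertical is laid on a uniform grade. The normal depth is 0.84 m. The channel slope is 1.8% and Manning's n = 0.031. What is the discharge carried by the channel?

Q = 4.07 m³/s

For a triangular section with side slope z = 2.5: A = zy² = 2.5×0.84² = 1.764 m²; P = 2y√(1+z²) = 2×0.84×2.693 = 4.524 m.
Hydraulic radius R = A/P = 1.764/4.524 = 0.39 m.
Manning's equation: Q = (1/n) A R^(2/3) S^(1/2) = (1/0.031) × 1.764 × 0.39^(2/3) × 0.018^(1/2) = 4.07 m³/s.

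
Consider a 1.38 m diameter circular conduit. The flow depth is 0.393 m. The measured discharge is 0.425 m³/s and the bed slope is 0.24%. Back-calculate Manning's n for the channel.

For a circular section of diameter D = 1.38 m at depth y = 0.393 m, the central angle is θ = 2 arccos(1 − 2y/D) = 2.252 rad. Then A = (D²/8)(θ − sin θ) = 0.351 m² and P = Dθ/2 = 1.554 m.
Hydraulic radius R = A/P = 0.351/1.554 = 0.2259 m.
Rearranging Manning's equation: n = (1/Q) A R^(2/3) S^(1/2) = (1/0.425) × 0.351 × 0.2259^(2/3) × √0.0024 = 0.015.

n = 0.015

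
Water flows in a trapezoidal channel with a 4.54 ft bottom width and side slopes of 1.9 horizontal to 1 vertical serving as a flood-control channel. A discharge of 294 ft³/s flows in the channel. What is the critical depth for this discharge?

y_c = 3.31 ft

At critical depth, Q² T / (g A³) = 1, i.e. A³/T = Q²/g = 294²/32.2 = 2684.
At y = 2.42 ft: A³/T = 787.3 — too small.
At y = 3.62 ft: A³/T = 3860 — too large.
At y = 3.31 ft: A³/T = 2690 — ≈ 2684.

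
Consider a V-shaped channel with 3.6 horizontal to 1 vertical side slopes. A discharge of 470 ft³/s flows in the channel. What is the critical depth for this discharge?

y_c = 4.03 ft

At critical depth, Q² T / (g A³) = 1, i.e. A³/T = Q²/g = 470²/32.2 = 6860.
Trying y = 2.99 ft: A³/T = 1549 — short.
Trying y = 4.7 ft: A³/T = 14860 — over.
Trying y = 4.03 ft: A³/T = 6888 — ≈ 6860.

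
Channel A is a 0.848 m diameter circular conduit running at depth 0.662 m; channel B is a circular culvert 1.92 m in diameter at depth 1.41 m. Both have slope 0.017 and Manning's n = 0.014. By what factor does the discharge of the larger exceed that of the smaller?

8.25

Channel A: For a circular section of diameter D = 0.848 m at depth y = 0.662 m, the central angle is θ = 2 arccos(1 − 2y/D) = 4.334 rad. Then A = (D²/8)(θ − sin θ) = 0.473 m² and P = Dθ/2 = 1.837 m. Hydraulic radius R = A/P = 0.473/1.837 = 0.2575 m. Q_A = (1/0.014)·0.473·0.2575^(2/3)·√0.017 = 1.783 m³/s.
Channel B: For a circular section of diameter D = 1.92 m at depth y = 1.41 m, the central angle is θ = 2 arccos(1 − 2y/D) = 4.117 rad. Then A = (D²/8)(θ − sin θ) = 2.279 m² and P = Dθ/2 = 3.953 m. Hydraulic radius R = A/P = 2.279/3.953 = 0.5765 m. Q_B = (1/0.014)·2.279·0.5765^(2/3)·√0.017 = 14.7 m³/s.
The larger discharge is 14.7 m³/s and the smaller is 1.783 m³/s; the ratio is 8.25.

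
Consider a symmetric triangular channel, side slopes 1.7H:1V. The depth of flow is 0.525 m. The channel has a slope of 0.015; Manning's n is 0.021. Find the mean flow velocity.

V = 2.17 m/s

For a triangular section with side slope z = 1.7: A = zy² = 1.7×0.525² = 0.4686 m²; P = 2y√(1+z²) = 2×0.525×1.972 = 2.071 m.
Hydraulic radius R = A/P = 0.4686/2.071 = 0.2263 m.
From Manning's equation, V = (1/n) R^(2/3) S^(1/2) = (1/0.021) × 0.2263^(2/3) × 0.015^(1/2) = 2.17 m/s.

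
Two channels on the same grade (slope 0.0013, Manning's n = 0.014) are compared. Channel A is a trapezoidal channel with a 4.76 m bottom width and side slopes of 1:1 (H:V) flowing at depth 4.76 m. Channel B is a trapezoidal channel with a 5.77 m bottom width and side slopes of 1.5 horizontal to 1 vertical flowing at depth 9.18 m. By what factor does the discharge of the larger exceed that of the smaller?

5.98

Channel A: With bottom width b = 4.76 m and side slope z = 1: A = (b + zy)y = (4.76 + 1×4.76)×4.76 = 45.32 m²; P = b + 2y√(1+z²) = 4.76 + 2×4.76×1.414 = 18.22 m. Hydraulic radius R = A/P = 45.32/18.22 = 2.487 m. Q_A = (1/0.014)·45.32·2.487^(2/3)·√0.0013 = 214.2 m³/s.
Channel B: With bottom width b = 5.77 m and side slope z = 1.5: A = (b + zy)y = (5.77 + 1.5×9.18)×9.18 = 179.4 m²; P = b + 2y√(1+z²) = 5.77 + 2×9.18×1.803 = 38.87 m. Hydraulic radius R = A/P = 179.4/38.87 = 4.615 m. Q_B = (1/0.014)·179.4·4.615^(2/3)·√0.0013 = 1281 m³/s.
The larger discharge is 1281 m³/s and the smaller is 214.2 m³/s; the ratio is 5.98.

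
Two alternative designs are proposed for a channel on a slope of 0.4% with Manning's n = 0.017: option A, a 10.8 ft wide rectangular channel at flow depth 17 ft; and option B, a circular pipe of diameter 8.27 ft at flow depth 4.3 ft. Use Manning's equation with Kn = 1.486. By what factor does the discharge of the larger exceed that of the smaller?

Channel A: Flow area A = b·y = 10.8 × 17 = 183.6 ft². Wetted perimeter P = b + 2y = 10.8 + 2×17 = 44.8 ft. Hydraulic radius R = A/P = 183.6/44.8 = 4.098 ft. Q_A = (1.486/0.017)·183.6·4.098^(2/3)·√0.004 = 2599 ft³/s.
Channel B: For a circular section of diameter D = 8.27 ft at depth y = 4.3 ft, the central angle is θ = 2 arccos(1 − 2y/D) = 3.221 rad. Then A = (D²/8)(θ − sin θ) = 28.22 ft² and P = Dθ/2 = 13.32 ft. Hydraulic radius R = A/P = 28.22/13.32 = 2.119 ft. Q_B = (1.486/0.017)·28.22·2.119^(2/3)·√0.004 = 257.4 ft³/s.
The larger discharge is 2599 ft³/s and the smaller is 257.4 ft³/s; the ratio is 10.1.

10.1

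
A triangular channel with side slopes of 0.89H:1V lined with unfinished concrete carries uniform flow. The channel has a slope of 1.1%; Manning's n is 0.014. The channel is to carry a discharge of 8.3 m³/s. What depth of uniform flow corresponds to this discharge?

Manning's equation rearranged: A R^(2/3) = nQ / (1·√S) = 0.014 × 8.3 / (√0.011) = 1.108.
Try y = 1.81 m: A R^(2/3) = 2.078 — over.
Try y = 1.43 m: A R^(2/3) = 1.109 — ≈ 1.108.

y_n = 1.43 m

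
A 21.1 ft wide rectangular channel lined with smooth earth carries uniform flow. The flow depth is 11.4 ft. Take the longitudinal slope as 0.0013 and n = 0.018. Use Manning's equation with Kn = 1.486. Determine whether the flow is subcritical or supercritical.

Flow area A = b·y = 21.1 × 11.4 = 240.5 ft². Wetted perimeter P = b + 2y = 21.1 + 2×11.4 = 43.9 ft.
Hydraulic radius R = A/P = 240.5/43.9 = 5.479 ft.
V = (1.486/n) R^(2/3) √S = (1.486/0.018) × 5.479^(2/3) × √0.0013 = 9.251 ft/s. Hydraulic depth D_h = A/T = 240.5/21.1 = 11.4 ft.
Froude number Fr = V/√(g·D_h) = 9.251/√(32.2×11.4) = 0.483, which is less than 1, so the flow is subcritical.

subcritical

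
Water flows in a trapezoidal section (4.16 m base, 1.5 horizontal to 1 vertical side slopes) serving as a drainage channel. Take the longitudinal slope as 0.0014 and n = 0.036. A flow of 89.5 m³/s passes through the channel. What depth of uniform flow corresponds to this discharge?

Manning's equation rearranged: A R^(2/3) = nQ / (1·√S) = 0.036 × 89.5 / (√0.0014) = 86.11.
Try y = 5.59 m: A R^(2/3) = 142.1 — too large.
Try y = 3.33 m: A R^(2/3) = 46.53 — too small.
Try y = 4.45 m: A R^(2/3) = 86.1 — close enough.

y_n = 4.45 m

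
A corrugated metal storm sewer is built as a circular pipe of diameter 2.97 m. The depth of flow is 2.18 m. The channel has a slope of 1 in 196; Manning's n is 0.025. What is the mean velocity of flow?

For a circular section of diameter D = 2.97 m at depth y = 2.18 m, the central angle is θ = 2 arccos(1 − 2y/D) = 4.116 rad. Then A = (D²/8)(θ − sin θ) = 5.45 m² and P = Dθ/2 = 6.112 m.
Hydraulic radius R = A/P = 5.45/6.112 = 0.8917 m.
From Manning's equation, V = (1/n) R^(2/3) S^(1/2) = (1/0.025) × 0.8917^(2/3) × 0.005102^(1/2) = 2.65 m/s.

V = 2.65 m/s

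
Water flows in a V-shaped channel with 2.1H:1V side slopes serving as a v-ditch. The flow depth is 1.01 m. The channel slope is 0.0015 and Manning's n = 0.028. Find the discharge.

Q = 1.76 m³/s

For a triangular section with side slope z = 2.1: A = zy² = 2.1×1.01² = 2.142 m²; P = 2y√(1+z²) = 2×1.01×2.326 = 4.698 m.
Hydraulic radius R = A/P = 2.142/4.698 = 0.4559 m.
Manning's equation: Q = (1/n) A R^(2/3) S^(1/2) = (1/0.028) × 2.142 × 0.4559^(2/3) × 0.0015^(1/2) = 1.76 m³/s.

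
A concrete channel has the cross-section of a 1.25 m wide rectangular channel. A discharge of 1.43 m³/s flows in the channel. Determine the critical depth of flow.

For a rectangular channel, critical depth y_c = (q²/g)^(1/3) where q = Q/b = 1.43/1.25 = 1.144 m²/s.
So y_c = (1.144²/9.81)^(1/3) = 0.511 m.

y_c = 0.511 m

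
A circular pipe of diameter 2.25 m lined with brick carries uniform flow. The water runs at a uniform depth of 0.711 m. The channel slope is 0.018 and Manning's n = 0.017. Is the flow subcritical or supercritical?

supercritical

For a circular section of diameter D = 2.25 m at depth y = 0.711 m, the central angle is θ = 2 arccos(1 − 2y/D) = 2.388 rad. Then A = (D²/8)(θ − sin θ) = 1.078 m² and P = Dθ/2 = 2.686 m.
Hydraulic radius R = A/P = 1.078/2.686 = 0.4013 m.
V = (1/n) R^(2/3) √S = (1/0.017) × 0.4013^(2/3) × √0.018 = 4.294 m/s. Hydraulic depth D_h = A/T = 1.078/2.092 = 0.5153 m.
Froude number Fr = V/√(g·D_h) = 4.294/√(9.81×0.5153) = 1.91, which is greater than 1, so the flow is supercritical.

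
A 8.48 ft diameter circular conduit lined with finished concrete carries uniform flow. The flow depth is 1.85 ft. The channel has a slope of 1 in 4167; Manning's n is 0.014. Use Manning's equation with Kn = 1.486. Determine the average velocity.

V = 1.76 ft/s

For a circular section of diameter D = 8.48 ft at depth y = 1.85 ft, the central angle is θ = 2 arccos(1 − 2y/D) = 1.944 rad. Then A = (D²/8)(θ − sin θ) = 9.103 ft² and P = Dθ/2 = 8.242 ft.
Hydraulic radius R = A/P = 9.103/8.242 = 1.104 ft.
From Manning's equation, V = (1.486/n) R^(2/3) S^(1/2) = (1.486/0.014) × 1.104^(2/3) × 0.00024^(1/2) = 1.76 ft/s.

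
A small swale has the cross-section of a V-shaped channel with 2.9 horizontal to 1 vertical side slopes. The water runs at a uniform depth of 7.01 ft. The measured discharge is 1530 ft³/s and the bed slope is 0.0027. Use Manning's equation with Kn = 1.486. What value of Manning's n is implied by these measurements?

For a triangular section with side slope z = 2.9: A = zy² = 2.9×7.01² = 142.5 ft²; P = 2y√(1+z²) = 2×7.01×3.068 = 43.01 ft.
Hydraulic radius R = A/P = 142.5/43.01 = 3.314 ft.
Rearranging Manning's equation: n = (1.486/Q) A R^(2/3) S^(1/2) = (1.486/1530) × 142.5 × 3.314^(2/3) × √0.0027 = 0.016.

n = 0.016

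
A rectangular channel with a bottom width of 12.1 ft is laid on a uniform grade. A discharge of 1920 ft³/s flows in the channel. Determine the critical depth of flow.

y_c = 9.21 ft

For a rectangular channel, critical depth y_c = (q²/g)^(1/3) where q = Q/b = 1920/12.1 = 158.7 ft²/s.
So y_c = (158.7²/32.2)^(1/3) = 9.21 ft.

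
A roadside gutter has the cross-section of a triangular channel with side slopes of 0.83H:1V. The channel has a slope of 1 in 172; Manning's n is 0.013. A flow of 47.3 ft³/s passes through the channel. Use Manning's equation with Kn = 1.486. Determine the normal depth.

y_n = 2.69 ft

Manning's equation rearranged: A R^(2/3) = nQ / (1.486·√S) = 0.013 × 47.3 / (1.486 × √0.005814) = 5.427.
At y = 2.91 ft: A R^(2/3) = 6.693 — too large.
At y = 2.09 ft: A R^(2/3) = 2.769 — too small.
At y = 2.69 ft: A R^(2/3) = 5.427 — close enough.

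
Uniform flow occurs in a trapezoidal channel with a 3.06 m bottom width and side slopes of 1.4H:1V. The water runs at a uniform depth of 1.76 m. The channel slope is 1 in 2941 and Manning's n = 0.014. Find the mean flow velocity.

V = 1.37 m/s

With bottom width b = 3.06 m and side slope z = 1.4: A = (b + zy)y = (3.06 + 1.4×1.76)×1.76 = 9.722 m²; P = b + 2y√(1+z²) = 3.06 + 2×1.76×1.72 = 9.116 m.
Hydraulic radius R = A/P = 9.722/9.116 = 1.066 m.
From Manning's equation, V = (1/n) R^(2/3) S^(1/2) = (1/0.014) × 1.066^(2/3) × 0.00034^(1/2) = 1.37 m/s.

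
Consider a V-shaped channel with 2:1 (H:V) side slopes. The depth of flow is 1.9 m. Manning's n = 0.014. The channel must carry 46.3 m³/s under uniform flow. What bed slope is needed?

S = 0.01

For a triangular section with side slope z = 2: A = zy² = 2×1.9² = 7.22 m²; P = 2y√(1+z²) = 2×1.9×2.236 = 8.497 m.
Hydraulic radius R = A/P = 7.22/8.497 = 0.8497 m.
From Manning's equation, S = [nQ / (1 A R^(2/3))]² = [0.014 × 46.3 / (1 × 7.22 × 0.8497^(2/3))]² = 0.01.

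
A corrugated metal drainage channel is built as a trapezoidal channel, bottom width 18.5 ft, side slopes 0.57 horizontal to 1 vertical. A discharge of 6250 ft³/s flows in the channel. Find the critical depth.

y_c = 13.2 ft

At critical depth, Q² T / (g A³) = 1, i.e. A³/T = Q²/g = 6250²/32.2 = 1213000.
Trying y = 10 ft: A³/T = 474000 — too small.
Trying y = 15.6 ft: A³/T = 2150000 — too large.
Trying y = 13.2 ft: A³/T = 1208000 — close enough.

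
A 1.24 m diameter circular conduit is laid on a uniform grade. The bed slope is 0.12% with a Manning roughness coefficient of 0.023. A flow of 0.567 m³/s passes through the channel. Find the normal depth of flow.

Manning's equation rearranged: A R^(2/3) = nQ / (1·√S) = 0.023 × 0.567 / (√0.0012) = 0.3765.
Trying y = 0.84 m: A R^(2/3) = 0.4433 — over.
Trying y = 0.75 m: A R^(2/3) = 0.3762 — matches.

y_n = 0.75 m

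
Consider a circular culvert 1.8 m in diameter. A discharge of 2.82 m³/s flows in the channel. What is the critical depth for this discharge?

At critical depth, Q² T / (g A³) = 1, i.e. A³/T = Q²/g = 2.82²/9.81 = 0.8106.
Trying y = 0.64 m: A³/T = 0.3095 — short.
Trying y = 0.907 m: A³/T = 1.179 — over.
Trying y = 0.822 m: A³/T = 0.8092 — ≈ 0.8106.

y_c = 0.822 m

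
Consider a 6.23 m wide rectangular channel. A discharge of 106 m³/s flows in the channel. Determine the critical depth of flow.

For a rectangular channel, critical depth y_c = (q²/g)^(1/3) where q = Q/b = 106/6.23 = 17.01 m²/s.
So y_c = (17.01²/9.81)^(1/3) = 3.09 m.

y_c = 3.09 m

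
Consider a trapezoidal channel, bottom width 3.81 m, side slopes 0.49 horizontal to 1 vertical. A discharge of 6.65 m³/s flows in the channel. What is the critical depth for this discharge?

y_c = 0.658 m

At critical depth, Q² T / (g A³) = 1, i.e. A³/T = Q²/g = 6.65²/9.81 = 4.508.
At y = 0.762 m: A³/T = 7.109 — high.
At y = 0.564 m: A³/T = 2.806 — low.
At y = 0.658 m: A³/T = 4.513 — ≈ 4.508.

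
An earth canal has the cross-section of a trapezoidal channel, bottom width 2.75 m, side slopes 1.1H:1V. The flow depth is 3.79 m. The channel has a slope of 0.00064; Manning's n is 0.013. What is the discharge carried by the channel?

Q = 77.5 m³/s

With bottom width b = 2.75 m and side slope z = 1.1: A = (b + zy)y = (2.75 + 1.1×3.79)×3.79 = 26.22 m²; P = b + 2y√(1+z²) = 2.75 + 2×3.79×1.487 = 14.02 m.
Hydraulic radius R = A/P = 26.22/14.02 = 1.871 m.
Manning's equation: Q = (1/n) A R^(2/3) S^(1/2) = (1/0.013) × 26.22 × 1.871^(2/3) × 0.00064^(1/2) = 77.5 m³/s.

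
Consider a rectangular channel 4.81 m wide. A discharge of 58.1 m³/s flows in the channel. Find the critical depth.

For a rectangular channel, critical depth y_c = (q²/g)^(1/3) where q = Q/b = 58.1/4.81 = 12.08 m²/s.
So y_c = (12.08²/9.81)^(1/3) = 2.46 m.

y_c = 2.46 m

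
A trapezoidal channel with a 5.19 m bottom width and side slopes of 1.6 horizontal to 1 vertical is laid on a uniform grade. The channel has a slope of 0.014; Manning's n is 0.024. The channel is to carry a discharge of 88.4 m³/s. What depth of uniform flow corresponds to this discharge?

y_n = 1.88 m

Manning's equation rearranged: A R^(2/3) = nQ / (1·√S) = 0.024 × 88.4 / (√0.014) = 17.93.
At y = 2.34 m: A R^(2/3) = 27.29 — too large.
At y = 1.88 m: A R^(2/3) = 17.93 — close enough.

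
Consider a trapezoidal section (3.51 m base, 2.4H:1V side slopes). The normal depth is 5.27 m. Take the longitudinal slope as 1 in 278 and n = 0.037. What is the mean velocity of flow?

With bottom width b = 3.51 m and side slope z = 2.4: A = (b + zy)y = (3.51 + 2.4×5.27)×5.27 = 85.15 m²; P = b + 2y√(1+z²) = 3.51 + 2×5.27×2.6 = 30.91 m.
Hydraulic radius R = A/P = 85.15/30.91 = 2.755 m.
From Manning's equation, V = (1/n) R^(2/3) S^(1/2) = (1/0.037) × 2.755^(2/3) × 0.003597^(1/2) = 3.19 m/s.

V = 3.19 m/s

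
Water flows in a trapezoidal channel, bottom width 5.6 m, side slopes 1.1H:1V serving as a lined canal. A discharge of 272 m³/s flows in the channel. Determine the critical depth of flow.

At critical depth, Q² T / (g A³) = 1, i.e. A³/T = Q²/g = 272²/9.81 = 7542.
Try y = 3.42 m: A³/T = 2501 — short.
Try y = 5.31 m: A³/T = 12970 — over.
Try y = 4.61 m: A³/T = 7562 — close enough.

y_c = 4.61 m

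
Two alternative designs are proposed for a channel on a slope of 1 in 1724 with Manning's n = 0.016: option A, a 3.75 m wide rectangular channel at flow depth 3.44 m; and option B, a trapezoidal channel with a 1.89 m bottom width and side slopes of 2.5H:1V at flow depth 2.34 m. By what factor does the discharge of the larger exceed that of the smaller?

1.43

Channel A: Flow area A = b·y = 3.75 × 3.44 = 12.9 m². Wetted perimeter P = b + 2y = 3.75 + 2×3.44 = 10.63 m. Hydraulic radius R = A/P = 12.9/10.63 = 1.214 m. Q_A = (1/0.016)·12.9·1.214^(2/3)·√0.00058 = 22.09 m³/s.
Channel B: With bottom width b = 1.89 m and side slope z = 2.5: A = (b + zy)y = (1.89 + 2.5×2.34)×2.34 = 18.11 m²; P = b + 2y√(1+z²) = 1.89 + 2×2.34×2.693 = 14.49 m. Hydraulic radius R = A/P = 18.11/14.49 = 1.25 m. Q_B = (1/0.016)·18.11·1.25^(2/3)·√0.00058 = 31.63 m³/s.
The larger discharge is 31.63 m³/s and the smaller is 22.09 m³/s; the ratio is 1.43.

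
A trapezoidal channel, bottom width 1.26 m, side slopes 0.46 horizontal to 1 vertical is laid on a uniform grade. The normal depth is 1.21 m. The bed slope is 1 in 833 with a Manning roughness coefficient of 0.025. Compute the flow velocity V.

V = 0.942 m/s

With bottom width b = 1.26 m and side slope z = 0.46: A = (b + zy)y = (1.26 + 0.46×1.21)×1.21 = 2.198 m²; P = b + 2y√(1+z²) = 1.26 + 2×1.21×1.101 = 3.924 m.
Hydraulic radius R = A/P = 2.198/3.924 = 0.5602 m.
From Manning's equation, V = (1/n) R^(2/3) S^(1/2) = (1/0.025) × 0.5602^(2/3) × 0.0012^(1/2) = 0.942 m/s.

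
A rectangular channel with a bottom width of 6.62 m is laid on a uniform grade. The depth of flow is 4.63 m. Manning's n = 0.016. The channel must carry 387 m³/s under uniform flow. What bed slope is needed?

Flow area A = b·y = 6.62 × 4.63 = 30.65 m². Wetted perimeter P = b + 2y = 6.62 + 2×4.63 = 15.88 m.
Hydraulic radius R = A/P = 30.65/15.88 = 1.93 m.
From Manning's equation, S = [nQ / (1 A R^(2/3))]² = [0.016 × 387 / (1 × 30.65 × 1.93^(2/3))]² = 0.017.

S = 0.017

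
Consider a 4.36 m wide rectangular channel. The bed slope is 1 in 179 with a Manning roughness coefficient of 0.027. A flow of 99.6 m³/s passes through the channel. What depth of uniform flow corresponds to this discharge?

Manning's equation rearranged: A R^(2/3) = nQ / (1·√S) = 0.027 × 99.6 / (√0.005587) = 35.98.
Try y = 5.12 m: A R^(2/3) = 29.63 — too small.
Try y = 7.37 m: A R^(2/3) = 45.45 — too large.
Try y = 6.03 m: A R^(2/3) = 35.98 — matches.

y_n = 6.03 m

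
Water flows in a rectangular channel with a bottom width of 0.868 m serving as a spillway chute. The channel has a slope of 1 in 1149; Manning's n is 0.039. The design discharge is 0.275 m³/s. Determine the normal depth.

y_n = 0.941 m

Manning's equation rearranged: A R^(2/3) = nQ / (1·√S) = 0.039 × 0.275 / (√0.0008703) = 0.3635.
At y = 1.13 m: A R^(2/3) = 0.4527 — too large.
At y = 0.941 m: A R^(2/3) = 0.3636 — close enough.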